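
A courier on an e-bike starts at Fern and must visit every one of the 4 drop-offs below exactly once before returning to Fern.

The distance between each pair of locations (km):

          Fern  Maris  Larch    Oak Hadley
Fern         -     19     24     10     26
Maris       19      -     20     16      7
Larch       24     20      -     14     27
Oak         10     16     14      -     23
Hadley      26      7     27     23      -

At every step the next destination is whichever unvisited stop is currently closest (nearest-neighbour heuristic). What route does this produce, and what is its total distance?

77 km along Fern → Oak → Larch → Maris → Hadley → Fern.

Fern → [Oak:10 / Maris:19 / Larch:24 / Hadley:26] → Oak (10)
Oak → [Larch:14 / Maris:16 / Hadley:23] → Larch (14)
Larch → [Maris:20 / Hadley:27] → Maris (20)
Maris → [Hadley:7] → Hadley (7)
Return Hadley→Fern: 26.
Total = 10 + 14 + 20 + 7 + 26 = 77.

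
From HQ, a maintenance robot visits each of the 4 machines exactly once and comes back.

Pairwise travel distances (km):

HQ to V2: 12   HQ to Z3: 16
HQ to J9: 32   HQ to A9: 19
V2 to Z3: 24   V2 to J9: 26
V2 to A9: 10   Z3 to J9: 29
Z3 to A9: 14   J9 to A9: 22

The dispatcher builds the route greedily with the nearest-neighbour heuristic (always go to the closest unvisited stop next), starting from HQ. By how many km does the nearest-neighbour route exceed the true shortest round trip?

HQ: V2=12, Z3=16, A9=19, J9=32 ⇒ V2
V2: A9=10, Z3=24, J9=26 ⇒ A9
A9: Z3=14, J9=22 ⇒ Z3
Z3: J9=29 ⇒ J9
NN route HQ → V2 → A9 → Z3 → J9 → HQ costs 97.
Optimal: HQ → V2 → A9 → J9 → Z3 → HQ costs 89 (by enumerating all 12 distinct tours).
Excess = 97 − 89 = 8.

Excess over optimum: 8 km.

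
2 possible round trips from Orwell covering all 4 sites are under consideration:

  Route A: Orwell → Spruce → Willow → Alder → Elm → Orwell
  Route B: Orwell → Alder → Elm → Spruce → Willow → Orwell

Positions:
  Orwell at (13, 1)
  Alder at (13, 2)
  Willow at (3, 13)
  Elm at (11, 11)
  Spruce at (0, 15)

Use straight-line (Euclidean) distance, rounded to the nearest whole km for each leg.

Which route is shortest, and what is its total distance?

Shortest is Route B, total 42 km.

Route A: 19 + 4 + 15 + 9 + 10 = 57
Route B: 1 + 9 + 12 + 4 + 16 = 42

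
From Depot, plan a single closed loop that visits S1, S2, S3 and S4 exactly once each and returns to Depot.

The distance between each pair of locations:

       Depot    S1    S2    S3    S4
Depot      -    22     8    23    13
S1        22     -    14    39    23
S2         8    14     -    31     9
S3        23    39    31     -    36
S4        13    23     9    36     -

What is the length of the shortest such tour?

98 — the shortest possible round trip.

With 4 stops there are 4!/2 = 12 distinct round trips (a route and its reverse cost the same).
Depot-S1-S2-S3-S4-Depot: 22+14+31+36+13 = 116
Depot-S1-S2-S4-S3-Depot: 22+14+9+36+23 = 104
Depot-S1-S3-S2-S4-Depot: 22+39+31+9+13 = 114
Depot-S1-S3-S4-S2-Depot: 22+39+36+9+8 = 114
Depot-S1-S4-S2-S3-Depot: 22+23+9+31+23 = 108
Depot-S1-S4-S3-S2-Depot: 22+23+36+31+8 = 120
Depot-S2-S1-S3-S4-Depot: 8+14+39+36+13 = 110
Depot-S2-S1-S4-S3-Depot: 8+14+23+36+23 = 104
Depot-S2-S3-S1-S4-Depot: 8+31+39+23+13 = 114
Depot-S2-S4-S1-S3-Depot: 8+9+23+39+23 = 102
Depot-S3-S1-S2-S4-Depot: 23+39+14+9+13 = 98
Depot-S3-S2-S1-S4-Depot: 23+31+14+23+13 = 104
The minimum is 98.
One optimal route: Depot → S3 → S1 → S2 → S4 → Depot (or its reverse).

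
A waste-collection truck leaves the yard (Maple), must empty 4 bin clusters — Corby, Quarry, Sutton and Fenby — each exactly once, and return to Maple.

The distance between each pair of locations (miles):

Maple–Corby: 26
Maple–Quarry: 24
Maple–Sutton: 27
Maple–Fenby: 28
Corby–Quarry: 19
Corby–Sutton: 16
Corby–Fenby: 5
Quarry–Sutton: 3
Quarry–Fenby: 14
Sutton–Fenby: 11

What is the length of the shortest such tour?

Shortest round trip = 69 miles.

With 4 stops there are 4!/2 = 12 distinct round trips (a route and its reverse cost the same).
Maple - Corby - Quarry - Sutton - Fenby - Maple: 26+19+3+11+28 = 87
Maple - Corby - Quarry - Fenby - Sutton - Maple: 26+19+14+11+27 = 97
Maple - Corby - Sutton - Quarry - Fenby - Maple: 26+16+3+14+28 = 87
Maple - Corby - Sutton - Fenby - Quarry - Maple: 26+16+11+14+24 = 91
Maple - Corby - Fenby - Quarry - Sutton - Maple: 26+5+14+3+27 = 75
Maple - Corby - Fenby - Sutton - Quarry - Maple: 26+5+11+3+24 = 69
Maple - Quarry - Corby - Sutton - Fenby - Maple: 24+19+16+11+28 = 98
Maple - Quarry - Corby - Fenby - Sutton - Maple: 24+19+5+11+27 = 86
Maple - Quarry - Sutton - Corby - Fenby - Maple: 24+3+16+5+28 = 76
Maple - Quarry - Fenby - Corby - Sutton - Maple: 24+14+5+16+27 = 86
Maple - Sutton - Corby - Quarry - Fenby - Maple: 27+16+19+14+28 = 104
Maple - Sutton - Quarry - Corby - Fenby - Maple: 27+3+19+5+28 = 82
The minimum is 69.
One optimal route: Maple → Corby → Fenby → Sutton → Quarry → Maple (or its reverse).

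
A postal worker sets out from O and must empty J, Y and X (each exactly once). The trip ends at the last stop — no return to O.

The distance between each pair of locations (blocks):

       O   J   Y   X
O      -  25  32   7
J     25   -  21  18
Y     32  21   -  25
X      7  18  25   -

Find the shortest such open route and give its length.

There are 3! = 6 possible orderings.
O → J → Y → X: 25+21+25 = 71
O → J → X → Y: 25+18+25 = 68
O → Y → J → X: 32+21+18 = 71
O → Y → X → J: 32+25+18 = 75
O → X → J → Y: 7+18+21 = 46
O → X → Y → J: 7+25+21 = 53
The minimum is 46.
One shortest path: O → X → J → Y.

Minimum one-way distance = 46 blocks.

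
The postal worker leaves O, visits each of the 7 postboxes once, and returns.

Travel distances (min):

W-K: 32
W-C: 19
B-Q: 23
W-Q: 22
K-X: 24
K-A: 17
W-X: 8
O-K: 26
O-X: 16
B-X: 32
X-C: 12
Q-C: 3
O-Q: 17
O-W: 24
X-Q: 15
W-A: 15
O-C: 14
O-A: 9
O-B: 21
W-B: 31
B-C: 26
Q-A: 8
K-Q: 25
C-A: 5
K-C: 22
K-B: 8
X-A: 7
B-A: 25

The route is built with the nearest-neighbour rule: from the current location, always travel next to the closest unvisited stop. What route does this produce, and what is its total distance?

From O: distances to unvisited — A=9, C=14, X=16, Q=17, B=21, W=24, K=26. Nearest is A (9).
From A: distances to unvisited — C=5, X=7, Q=8, W=15, K=17, B=25. Nearest is C (5).
From C: distances to unvisited — Q=3, X=12, W=19, K=22, B=26. Nearest is Q (3).
From Q: distances to unvisited — X=15, W=22, B=23, K=25. Nearest is X (15).
From X: distances to unvisited — W=8, K=24, B=32. Nearest is W (8).
From W: distances to unvisited — B=31, K=32. Nearest is B (31).
From B: distances to unvisited — K=8. Nearest is K (8).
Return K→O: 26.
Total = 9 + 5 + 3 + 15 + 8 + 31 + 8 + 26 = 105.

105 min along O → A → C → Q → X → W → B → K → O.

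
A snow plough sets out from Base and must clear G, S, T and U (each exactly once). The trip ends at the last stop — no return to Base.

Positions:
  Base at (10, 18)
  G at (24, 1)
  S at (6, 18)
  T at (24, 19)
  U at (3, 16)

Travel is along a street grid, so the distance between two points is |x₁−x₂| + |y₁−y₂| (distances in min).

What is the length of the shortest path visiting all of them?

Shortest open route: 51 min.

There are 4! = 24 possible orderings.
Base - G - S - T - U: 31+35+19+24 = 109
Base - G - S - U - T: 31+35+5+24 = 95
Base - G - T - S - U: 31+18+19+5 = 73
Base - G - T - U - S: 31+18+24+5 = 78
Base - G - U - S - T: 31+36+5+19 = 91
Base - G - U - T - S: 31+36+24+19 = 110
Base - S - G - T - U: 4+35+18+24 = 81
Base - S - G - U - T: 4+35+36+24 = 99
Base - S - T - G - U: 4+19+18+36 = 77
Base - S - T - U - G: 4+19+24+36 = 83
Base - S - U - G - T: 4+5+36+18 = 63
Base - S - U - T - G: 4+5+24+18 = 51
Base - T - G - S - U: 15+18+35+5 = 73
Base - T - G - U - S: 15+18+36+5 = 74
… (10 more)
The minimum is 51.
One shortest path: Base → S → U → T → G.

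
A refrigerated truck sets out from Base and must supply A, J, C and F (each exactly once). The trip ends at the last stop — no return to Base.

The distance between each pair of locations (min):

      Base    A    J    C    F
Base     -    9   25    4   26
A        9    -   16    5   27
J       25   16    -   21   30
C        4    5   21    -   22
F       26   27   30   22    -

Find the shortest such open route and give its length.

Shortest open route: 55 min.

There are 4! = 24 possible orderings.
Base→A→J→C→F: 9+16+21+22 = 68
Base→A→J→F→C: 9+16+30+22 = 77
Base→A→C→J→F: 9+5+21+30 = 65
Base→A→C→F→J: 9+5+22+30 = 66
Base→A→F→J→C: 9+27+30+21 = 87
Base→A→F→C→J: 9+27+22+21 = 79
Base→J→A→C→F: 25+16+5+22 = 68
Base→J→A→F→C: 25+16+27+22 = 90
Base→J→C→A→F: 25+21+5+27 = 78
Base→J→C→F→A: 25+21+22+27 = 95
Base→J→F→A→C: 25+30+27+5 = 87
Base→J→F→C→A: 25+30+22+5 = 82
Base→C→A→J→F: 4+5+16+30 = 55
Base→C→A→F→J: 4+5+27+30 = 66
… (10 more)
The minimum is 55.
One shortest path: Base → C → A → J → F.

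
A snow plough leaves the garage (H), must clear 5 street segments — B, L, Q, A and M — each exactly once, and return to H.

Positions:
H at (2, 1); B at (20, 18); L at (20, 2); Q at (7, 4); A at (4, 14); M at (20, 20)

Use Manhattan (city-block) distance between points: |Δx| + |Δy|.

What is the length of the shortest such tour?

Minimum total distance: 78.

There are 60 distinct closed tours to check (reversals are equivalent).
H-B-L-Q-A-M-H: 35+16+15+13+22+37 = 138
H-B-L-Q-M-A-H: 35+16+15+29+22+15 = 132
H-B-L-A-Q-M-H: 35+16+28+13+29+37 = 158
H-B-L-A-M-Q-H: 35+16+28+22+29+8 = 138
H-B-L-M-Q-A-H: 35+16+18+29+13+15 = 126
H-B-L-M-A-Q-H: 35+16+18+22+13+8 = 112
H-B-Q-L-A-M-H: 35+27+15+28+22+37 = 164
H-B-Q-L-M-A-H: 35+27+15+18+22+15 = 132
H-B-Q-A-L-M-H: 35+27+13+28+18+37 = 158
H-B-Q-A-M-L-H: 35+27+13+22+18+19 = 134
H-B-Q-M-L-A-H: 35+27+29+18+28+15 = 152
H-B-Q-M-A-L-H: 35+27+29+22+28+19 = 160
H-B-A-L-Q-M-H: 35+20+28+15+29+37 = 164
H-B-A-L-M-Q-H: 35+20+28+18+29+8 = 138
… (46 more)
H-Q-L-B-M-A-H: 8+15+16+2+22+15 = 78  ← best
The minimum is 78.
One optimal route: H → Q → L → B → M → A → H (or its reverse).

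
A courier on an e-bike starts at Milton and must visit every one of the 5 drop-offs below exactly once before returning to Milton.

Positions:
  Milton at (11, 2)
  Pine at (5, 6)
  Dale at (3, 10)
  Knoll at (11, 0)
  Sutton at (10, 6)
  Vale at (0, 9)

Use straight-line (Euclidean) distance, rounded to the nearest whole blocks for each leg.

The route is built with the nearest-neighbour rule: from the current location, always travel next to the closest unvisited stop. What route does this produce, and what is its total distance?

Total distance 33 blocks via the nearest-neighbour route Milton → Knoll → Sutton → Pine → Dale → Vale → Milton.

Milton → [Knoll:2 / Sutton:4 / Pine:7 / Dale:11 / Vale:13] → Knoll (2)
Knoll → [Sutton:6 / Pine:8 / Dale:13 / Vale:14] → Sutton (6)
Sutton → [Pine:5 / Dale:8 / Vale:10] → Pine (5)
Pine → [Dale:4 / Vale:6] → Dale (4)
Dale → [Vale:3] → Vale (3)
Return Vale→Milton: 13.
Total = 2 + 6 + 5 + 4 + 3 + 13 = 33.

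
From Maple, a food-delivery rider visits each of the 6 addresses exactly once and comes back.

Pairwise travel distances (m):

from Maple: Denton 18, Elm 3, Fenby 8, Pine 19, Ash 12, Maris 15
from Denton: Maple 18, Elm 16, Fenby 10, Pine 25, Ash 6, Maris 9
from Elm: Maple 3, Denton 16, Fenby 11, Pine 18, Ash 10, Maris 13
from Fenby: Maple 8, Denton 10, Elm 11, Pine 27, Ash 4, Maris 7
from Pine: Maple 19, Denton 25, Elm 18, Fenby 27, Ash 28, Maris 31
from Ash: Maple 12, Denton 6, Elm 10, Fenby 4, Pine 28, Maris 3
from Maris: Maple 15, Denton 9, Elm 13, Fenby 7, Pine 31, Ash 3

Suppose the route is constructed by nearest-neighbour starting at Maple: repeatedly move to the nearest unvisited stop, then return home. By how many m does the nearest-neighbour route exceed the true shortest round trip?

Maple: Elm=3, Fenby=8, Ash=12, Maris=15, Denton=18, Pine=19 ⇒ Elm
Elm: Ash=10, Fenby=11, Maris=13, Denton=16, Pine=18 ⇒ Ash
Ash: Maris=3, Fenby=4, Denton=6, Pine=28 ⇒ Maris
Maris: Fenby=7, Denton=9, Pine=31 ⇒ Fenby
Fenby: Denton=10, Pine=27 ⇒ Denton
Denton: Pine=25 ⇒ Pine
NN route Maple → Elm → Ash → Maris → Fenby → Denton → Pine → Maple costs 77.
Optimal: Maple → Elm → Pine → Denton → Ash → Maris → Fenby → Maple costs 70 (by enumerating all 360 distinct tours).
Excess = 77 − 70 = 7.

7 m longer than the optimal tour.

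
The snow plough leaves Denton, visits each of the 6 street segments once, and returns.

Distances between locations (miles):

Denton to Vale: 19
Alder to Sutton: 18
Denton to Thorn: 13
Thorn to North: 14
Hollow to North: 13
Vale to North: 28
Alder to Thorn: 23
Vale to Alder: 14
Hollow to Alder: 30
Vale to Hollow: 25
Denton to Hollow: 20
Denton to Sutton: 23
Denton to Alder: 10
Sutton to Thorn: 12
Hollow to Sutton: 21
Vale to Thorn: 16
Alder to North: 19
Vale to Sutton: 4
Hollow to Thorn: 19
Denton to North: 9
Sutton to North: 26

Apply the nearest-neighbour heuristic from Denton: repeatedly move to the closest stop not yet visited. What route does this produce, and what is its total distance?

From Denton: distances to unvisited — North=9, Alder=10, Thorn=13, Vale=19, Hollow=20, Sutton=23. Nearest is North (9).
From North: distances to unvisited — Hollow=13, Thorn=14, Alder=19, Sutton=26, Vale=28. Nearest is Hollow (13).
From Hollow: distances to unvisited — Thorn=19, Sutton=21, Vale=25, Alder=30. Nearest is Thorn (19).
From Thorn: distances to unvisited — Sutton=12, Vale=16, Alder=23. Nearest is Sutton (12).
From Sutton: distances to unvisited — Vale=4, Alder=18. Nearest is Vale (4).
From Vale: distances to unvisited — Alder=14. Nearest is Alder (14).
Return Alder→Denton: 10.
Total = 9 + 13 + 19 + 12 + 4 + 14 + 10 = 81.

81 miles along Denton → North → Hollow → Thorn → Sutton → Vale → Alder → Denton.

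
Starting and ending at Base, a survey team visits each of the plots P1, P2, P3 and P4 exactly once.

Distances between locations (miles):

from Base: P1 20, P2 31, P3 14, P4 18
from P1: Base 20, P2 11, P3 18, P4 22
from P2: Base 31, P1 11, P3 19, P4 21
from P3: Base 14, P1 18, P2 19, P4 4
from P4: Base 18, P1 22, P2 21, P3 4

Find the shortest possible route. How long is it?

Minimum total distance: 70 miles.

Base - P1 - P2 - P3 - P4 - Base: 20+11+19+4+18 = 72
Base - P1 - P2 - P4 - P3 - Base: 20+11+21+4+14 = 70
Base - P1 - P3 - P2 - P4 - Base: 20+18+19+21+18 = 96
Base - P1 - P3 - P4 - P2 - Base: 20+18+4+21+31 = 94
Base - P1 - P4 - P2 - P3 - Base: 20+22+21+19+14 = 96
Base - P1 - P4 - P3 - P2 - Base: 20+22+4+19+31 = 96
Base - P2 - P1 - P3 - P4 - Base: 31+11+18+4+18 = 82
Base - P2 - P1 - P4 - P3 - Base: 31+11+22+4+14 = 82
Base - P2 - P3 - P1 - P4 - Base: 31+19+18+22+18 = 108
Base - P2 - P4 - P1 - P3 - Base: 31+21+22+18+14 = 106
Base - P3 - P1 - P2 - P4 - Base: 14+18+11+21+18 = 82
Base - P3 - P2 - P1 - P4 - Base: 14+19+11+22+18 = 84
The minimum is 70.
One optimal route: Base → P1 → P2 → P4 → P3 → Base (or its reverse).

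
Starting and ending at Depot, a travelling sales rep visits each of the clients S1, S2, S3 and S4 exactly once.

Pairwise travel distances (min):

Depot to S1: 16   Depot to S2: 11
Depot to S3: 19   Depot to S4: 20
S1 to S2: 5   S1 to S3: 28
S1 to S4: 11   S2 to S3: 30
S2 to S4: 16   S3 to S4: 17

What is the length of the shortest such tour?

There are 12 distinct closed tours to check (reversals are equivalent).
Depot → S1 → S2 → S3 → S4 → Depot: 16+5+30+17+20 = 88
Depot → S1 → S2 → S4 → S3 → Depot: 16+5+16+17+19 = 73
Depot → S1 → S3 → S2 → S4 → Depot: 16+28+30+16+20 = 110
Depot → S1 → S3 → S4 → S2 → Depot: 16+28+17+16+11 = 88
Depot → S1 → S4 → S2 → S3 → Depot: 16+11+16+30+19 = 92
Depot → S1 → S4 → S3 → S2 → Depot: 16+11+17+30+11 = 85
Depot → S2 → S1 → S3 → S4 → Depot: 11+5+28+17+20 = 81
Depot → S2 → S1 → S4 → S3 → Depot: 11+5+11+17+19 = 63
Depot → S2 → S3 → S1 → S4 → Depot: 11+30+28+11+20 = 100
Depot → S2 → S4 → S1 → S3 → Depot: 11+16+11+28+19 = 85
Depot → S3 → S1 → S2 → S4 → Depot: 19+28+5+16+20 = 88
Depot → S3 → S2 → S1 → S4 → Depot: 19+30+5+11+20 = 85
The minimum is 63.
One optimal route: Depot → S2 → S1 → S4 → S3 → Depot (or its reverse).

Shortest round trip = 63 min.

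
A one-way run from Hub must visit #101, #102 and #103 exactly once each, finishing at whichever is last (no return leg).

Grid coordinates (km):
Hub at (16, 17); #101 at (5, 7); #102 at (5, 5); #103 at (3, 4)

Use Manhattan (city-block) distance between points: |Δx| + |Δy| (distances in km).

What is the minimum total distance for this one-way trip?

Shortest open route: 26 km.

There are 3! = 6 possible orderings.
Hub→#101→#102→#103: 21+2+3 = 26
Hub→#101→#103→#102: 21+5+3 = 29
Hub→#102→#101→#103: 23+2+5 = 30
Hub→#102→#103→#101: 23+3+5 = 31
Hub→#103→#101→#102: 26+5+2 = 33
Hub→#103→#102→#101: 26+3+2 = 31
The minimum is 26.
One shortest path: Hub → #101 → #102 → #103.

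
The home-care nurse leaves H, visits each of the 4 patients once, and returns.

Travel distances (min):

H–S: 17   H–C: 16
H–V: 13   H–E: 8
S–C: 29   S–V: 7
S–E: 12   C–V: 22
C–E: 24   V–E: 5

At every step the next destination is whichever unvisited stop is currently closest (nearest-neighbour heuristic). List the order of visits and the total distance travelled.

At H the remaining stops are E 8, V 13, C 16, S 17; go to E.
At E the remaining stops are V 5, S 12, C 24; go to V.
At V the remaining stops are S 7, C 22; go to S.
At S the remaining stops are C 29; go to C.
Return C→H: 16.
Total = 8 + 5 + 7 + 29 + 16 = 65.

Nearest-neighbour total = 65 min; route H → E → V → S → C → H.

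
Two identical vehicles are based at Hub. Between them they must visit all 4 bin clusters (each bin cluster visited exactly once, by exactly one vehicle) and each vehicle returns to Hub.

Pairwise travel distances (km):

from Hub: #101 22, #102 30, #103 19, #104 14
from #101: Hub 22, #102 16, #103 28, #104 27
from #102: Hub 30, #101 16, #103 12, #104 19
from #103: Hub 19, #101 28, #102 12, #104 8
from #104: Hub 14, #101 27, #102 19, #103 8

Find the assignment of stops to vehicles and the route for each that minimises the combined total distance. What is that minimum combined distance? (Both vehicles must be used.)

97 km — the smallest possible combined total.

Check every non-empty split of the stops between the two vehicles; for each half take its own optimal tour:
  {#101} + {#102, #103, #104}: 44 + 64 = 108
  {#102} + {#101, #103, #104}: 60 + 72 = 132
  {#101, #102} + {#103, #104}: 68 + 41 = 109
  {#103} + {#101, #102, #104}: 38 + 71 = 109
  {#101, #103} + {#102, #104}: 69 + 63 = 132
  {#102, #103} + {#101, #104}: 61 + 63 = 124
  … (7 splits in total)
  {#101, #102, #103} + {#104}: 69 + 28 = 97  ← best
Best: vehicle 1 Hub → #101 → #102 → #103 → Hub = 69; vehicle 2 Hub → #104 → Hub = 28; combined 97.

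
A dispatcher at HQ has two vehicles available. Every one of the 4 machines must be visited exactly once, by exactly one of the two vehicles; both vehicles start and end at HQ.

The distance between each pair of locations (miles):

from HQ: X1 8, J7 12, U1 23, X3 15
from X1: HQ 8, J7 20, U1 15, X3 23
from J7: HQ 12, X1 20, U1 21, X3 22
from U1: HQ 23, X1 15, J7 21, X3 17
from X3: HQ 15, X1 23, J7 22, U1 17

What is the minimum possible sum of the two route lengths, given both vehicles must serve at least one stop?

Check every non-empty split of the stops between the two vehicles; for each half take its own optimal tour:
  {X1} + {J7, U1, X3}: 16 + 65 = 81
  {J7} + {X1, U1, X3}: 24 + 55 = 79
  {X1, J7} + {U1, X3}: 40 + 55 = 95
  {U1} + {X1, J7, X3}: 46 + 65 = 111
  {X1, U1} + {J7, X3}: 46 + 49 = 95
  {J7, U1} + {X1, X3}: 56 + 46 = 102
  … (7 splits in total)
Best: vehicle 1 HQ → J7 → HQ = 24; vehicle 2 HQ → X1 → U1 → X3 → HQ = 55; combined 79.

Minimum combined distance: 79 miles.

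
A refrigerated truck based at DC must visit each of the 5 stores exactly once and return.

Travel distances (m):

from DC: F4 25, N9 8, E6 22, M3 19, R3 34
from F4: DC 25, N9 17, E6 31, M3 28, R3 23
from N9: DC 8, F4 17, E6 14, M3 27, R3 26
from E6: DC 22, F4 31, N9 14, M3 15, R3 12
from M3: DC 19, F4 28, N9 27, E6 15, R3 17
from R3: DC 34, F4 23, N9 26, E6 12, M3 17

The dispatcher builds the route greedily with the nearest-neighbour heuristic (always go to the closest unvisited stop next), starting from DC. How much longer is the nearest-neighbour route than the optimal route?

10 m longer than the optimal tour.

DC: N9=8, M3=19, E6=22, F4=25, R3=34 ⇒ N9
N9: E6=14, F4=17, R3=26, M3=27 ⇒ E6
E6: R3=12, M3=15, F4=31 ⇒ R3
R3: M3=17, F4=23 ⇒ M3
M3: F4=28 ⇒ F4
NN route DC → N9 → E6 → R3 → M3 → F4 → DC costs 104.
Optimal: DC → N9 → F4 → R3 → E6 → M3 → DC costs 94 (by enumerating all 60 distinct tours).
Excess = 104 − 94 = 10.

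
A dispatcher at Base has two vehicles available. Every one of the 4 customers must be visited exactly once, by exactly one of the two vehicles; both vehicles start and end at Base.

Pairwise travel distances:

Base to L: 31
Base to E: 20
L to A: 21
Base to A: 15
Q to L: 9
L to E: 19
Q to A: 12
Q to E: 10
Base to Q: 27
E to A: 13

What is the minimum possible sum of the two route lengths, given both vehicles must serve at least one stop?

100 — the smallest possible combined total.

There are 2^3 − 1 = 7 ways to divide the 4 stops into two non-empty groups. For each, the best each vehicle can do is its own shortest tour through its group:
  {Q} + {L, E, A}: 54 + 75 = 129
  {L} + {Q, E, A}: 62 + 57 = 119
  {Q, L} + {E, A}: 67 + 48 = 115
  {E} + {Q, L, A}: 40 + 67 = 107
  {Q, E} + {L, A}: 57 + 67 = 124
  {L, E} + {Q, A}: 70 + 54 = 124
  … (7 splits in total)
  {Q, L, E} + {A}: 70 + 30 = 100  ← best
Best: vehicle 1 Base → L → Q → E → Base = 70; vehicle 2 Base → A → Base = 30; combined 100.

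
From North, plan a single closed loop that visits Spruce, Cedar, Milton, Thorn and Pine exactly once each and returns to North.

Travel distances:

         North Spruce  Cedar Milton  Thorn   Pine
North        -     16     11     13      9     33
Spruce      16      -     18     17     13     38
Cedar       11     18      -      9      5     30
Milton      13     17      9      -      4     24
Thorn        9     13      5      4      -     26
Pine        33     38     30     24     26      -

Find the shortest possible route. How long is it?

Minimum total distance: 98.

North→Spruce→Cedar→Milton→Thorn→Pine→North: 16+18+9+4+26+33 = 106
North→Spruce→Cedar→Milton→Pine→Thorn→North: 16+18+9+24+26+9 = 102
North→Spruce→Cedar→Thorn→Milton→Pine→North: 16+18+5+4+24+33 = 100
North→Spruce→Cedar→Thorn→Pine→Milton→North: 16+18+5+26+24+13 = 102
North→Spruce→Cedar→Pine→Milton→Thorn→North: 16+18+30+24+4+9 = 101
North→Spruce→Cedar→Pine→Thorn→Milton→North: 16+18+30+26+4+13 = 107
North→Spruce→Milton→Cedar→Thorn→Pine→North: 16+17+9+5+26+33 = 106
North→Spruce→Milton→Cedar→Pine→Thorn→North: 16+17+9+30+26+9 = 107
North→Spruce→Milton→Thorn→Cedar→Pine→North: 16+17+4+5+30+33 = 105
North→Spruce→Milton→Thorn→Pine→Cedar→North: 16+17+4+26+30+11 = 104
North→Spruce→Milton→Pine→Cedar→Thorn→North: 16+17+24+30+5+9 = 101
North→Spruce→Milton→Pine→Thorn→Cedar→North: 16+17+24+26+5+11 = 99
North→Spruce→Thorn→Cedar→Milton→Pine→North: 16+13+5+9+24+33 = 100
North→Spruce→Thorn→Cedar→Pine→Milton→North: 16+13+5+30+24+13 = 101
… (46 more)
North→Spruce→Thorn→Milton→Pine→Cedar→North: 16+13+4+24+30+11 = 98  ← best
The minimum is 98.
One optimal route: North → Spruce → Thorn → Milton → Pine → Cedar → North (or its reverse).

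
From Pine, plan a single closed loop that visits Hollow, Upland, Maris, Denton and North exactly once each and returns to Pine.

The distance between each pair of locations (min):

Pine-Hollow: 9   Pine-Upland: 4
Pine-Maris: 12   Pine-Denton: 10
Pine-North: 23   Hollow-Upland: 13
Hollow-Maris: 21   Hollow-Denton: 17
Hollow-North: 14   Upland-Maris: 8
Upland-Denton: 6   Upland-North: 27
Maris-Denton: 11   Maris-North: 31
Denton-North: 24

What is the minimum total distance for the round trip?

There are 60 distinct closed tours to check (reversals are equivalent).
Pine - Hollow - Upland - Maris - Denton - North - Pine: 9+13+8+11+24+23 = 88
Pine - Hollow - Upland - Maris - North - Denton - Pine: 9+13+8+31+24+10 = 95
Pine - Hollow - Upland - Denton - Maris - North - Pine: 9+13+6+11+31+23 = 93
Pine - Hollow - Upland - Denton - North - Maris - Pine: 9+13+6+24+31+12 = 95
Pine - Hollow - Upland - North - Maris - Denton - Pine: 9+13+27+31+11+10 = 101
Pine - Hollow - Upland - North - Denton - Maris - Pine: 9+13+27+24+11+12 = 96
Pine - Hollow - Maris - Upland - Denton - North - Pine: 9+21+8+6+24+23 = 91
Pine - Hollow - Maris - Upland - North - Denton - Pine: 9+21+8+27+24+10 = 99
Pine - Hollow - Maris - Denton - Upland - North - Pine: 9+21+11+6+27+23 = 97
Pine - Hollow - Maris - Denton - North - Upland - Pine: 9+21+11+24+27+4 = 96
Pine - Hollow - Maris - North - Upland - Denton - Pine: 9+21+31+27+6+10 = 104
Pine - Hollow - Maris - North - Denton - Upland - Pine: 9+21+31+24+6+4 = 95
Pine - Hollow - Denton - Upland - Maris - North - Pine: 9+17+6+8+31+23 = 94
Pine - Hollow - Denton - Upland - North - Maris - Pine: 9+17+6+27+31+12 = 102
… (46 more)
Pine - Hollow - North - Denton - Maris - Upland - Pine: 9+14+24+11+8+4 = 70  ← best
The minimum is 70.
One optimal route: Pine → Hollow → North → Denton → Maris → Upland → Pine (or its reverse).

70 min — the shortest possible round trip.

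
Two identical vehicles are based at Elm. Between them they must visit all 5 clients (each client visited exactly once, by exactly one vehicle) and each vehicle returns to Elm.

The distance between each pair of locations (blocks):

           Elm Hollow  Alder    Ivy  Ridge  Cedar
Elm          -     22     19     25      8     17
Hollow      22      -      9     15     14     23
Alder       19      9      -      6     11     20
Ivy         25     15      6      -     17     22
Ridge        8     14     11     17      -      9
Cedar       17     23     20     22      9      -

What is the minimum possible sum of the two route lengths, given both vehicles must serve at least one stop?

Check every non-empty split of the stops between the two vehicles; for each half take its own optimal tour:
  {Hollow} + {Alder, Ivy, Ridge, Cedar}: 44 + 64 = 108
  {Alder} + {Hollow, Ivy, Ridge, Cedar}: 38 + 76 = 114
  {Hollow, Alder} + {Ivy, Ridge, Cedar}: 50 + 64 = 114
  {Ivy} + {Hollow, Alder, Ridge, Cedar}: 50 + 68 = 118
  {Hollow, Ivy} + {Alder, Ridge, Cedar}: 62 + 56 = 118
  {Alder, Ivy} + {Hollow, Ridge, Cedar}: 50 + 62 = 112
  … (15 splits in total)
  {Ridge} + {Hollow, Alder, Ivy, Cedar}: 16 + 76 = 92  ← best
Best: vehicle 1 Elm → Ridge → Elm = 16; vehicle 2 Elm → Hollow → Alder → Ivy → Cedar → Elm = 76; combined 92.

Minimum combined distance: 92 blocks.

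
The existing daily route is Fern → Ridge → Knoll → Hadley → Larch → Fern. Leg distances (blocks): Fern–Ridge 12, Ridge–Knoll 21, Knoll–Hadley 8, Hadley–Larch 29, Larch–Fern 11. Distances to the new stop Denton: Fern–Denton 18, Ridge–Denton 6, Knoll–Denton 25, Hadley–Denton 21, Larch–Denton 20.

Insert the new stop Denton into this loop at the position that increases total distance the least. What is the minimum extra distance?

Minimum extra distance: 10 blocks, inserting Denton between Ridge and Knoll.

Insertion cost between consecutive stops i–j is d(i,Denton) + d(Denton,j) − d(i,j):
  between Fern and Ridge: 18 + 6 − 12 = 12
  between Ridge and Knoll: 6 + 25 − 21 = 10
  between Knoll and Hadley: 25 + 21 − 8 = 38
  between Hadley and Larch: 21 + 20 − 29 = 12
  between Larch and Fern: 20 + 18 − 11 = 27
Cheapest insertion is between Ridge and Knoll, adding 10.
New total = 81 + 10 = 91.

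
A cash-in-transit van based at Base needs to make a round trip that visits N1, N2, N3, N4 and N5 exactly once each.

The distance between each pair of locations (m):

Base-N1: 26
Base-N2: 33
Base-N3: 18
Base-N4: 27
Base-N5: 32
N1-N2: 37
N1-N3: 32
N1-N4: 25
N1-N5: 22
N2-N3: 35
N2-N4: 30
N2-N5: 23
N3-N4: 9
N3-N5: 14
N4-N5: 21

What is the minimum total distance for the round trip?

Shortest round trip = 128 m.

There are 60 distinct closed tours to check (reversals are equivalent).
Base→N1→N2→N3→N4→N5→Base: 26+37+35+9+21+32 = 160
Base→N1→N2→N3→N5→N4→Base: 26+37+35+14+21+27 = 160
Base→N1→N2→N4→N3→N5→Base: 26+37+30+9+14+32 = 148
Base→N1→N2→N4→N5→N3→Base: 26+37+30+21+14+18 = 146
Base→N1→N2→N5→N3→N4→Base: 26+37+23+14+9+27 = 136
Base→N1→N2→N5→N4→N3→Base: 26+37+23+21+9+18 = 134
Base→N1→N3→N2→N4→N5→Base: 26+32+35+30+21+32 = 176
Base→N1→N3→N2→N5→N4→Base: 26+32+35+23+21+27 = 164
Base→N1→N3→N4→N2→N5→Base: 26+32+9+30+23+32 = 152
Base→N1→N3→N4→N5→N2→Base: 26+32+9+21+23+33 = 144
Base→N1→N3→N5→N2→N4→Base: 26+32+14+23+30+27 = 152
Base→N1→N3→N5→N4→N2→Base: 26+32+14+21+30+33 = 156
Base→N1→N4→N2→N3→N5→Base: 26+25+30+35+14+32 = 162
Base→N1→N4→N2→N5→N3→Base: 26+25+30+23+14+18 = 136
… (46 more)
Base→N1→N5→N2→N4→N3→Base: 26+22+23+30+9+18 = 128  ← best
The minimum is 128.
One optimal route: Base → N1 → N5 → N2 → N4 → N3 → Base (or its reverse).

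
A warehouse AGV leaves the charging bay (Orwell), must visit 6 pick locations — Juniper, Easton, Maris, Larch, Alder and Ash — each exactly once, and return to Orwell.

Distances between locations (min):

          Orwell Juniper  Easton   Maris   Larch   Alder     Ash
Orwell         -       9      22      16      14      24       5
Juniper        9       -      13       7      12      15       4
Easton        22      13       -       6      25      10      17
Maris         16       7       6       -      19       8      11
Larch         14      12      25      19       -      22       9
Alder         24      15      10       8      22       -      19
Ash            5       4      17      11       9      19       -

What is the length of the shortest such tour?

There are 360 distinct closed tours to check (reversals are equivalent).
Orwell - Juniper - Easton - Maris - Larch - Alder - Ash - Orwell: 9+13+6+19+22+19+5 = 93
Orwell - Juniper - Easton - Maris - Larch - Ash - Alder - Orwell: 9+13+6+19+9+19+24 = 99
Orwell - Juniper - Easton - Maris - Alder - Larch - Ash - Orwell: 9+13+6+8+22+9+5 = 72
Orwell - Juniper - Easton - Maris - Alder - Ash - Larch - Orwell: 9+13+6+8+19+9+14 = 78
Orwell - Juniper - Easton - Maris - Ash - Larch - Alder - Orwell: 9+13+6+11+9+22+24 = 94
Orwell - Juniper - Easton - Maris - Ash - Alder - Larch - Orwell: 9+13+6+11+19+22+14 = 94
Orwell - Juniper - Easton - Larch - Maris - Alder - Ash - Orwell: 9+13+25+19+8+19+5 = 98
Orwell - Juniper - Easton - Larch - Maris - Ash - Alder - Orwell: 9+13+25+19+11+19+24 = 120
… (352 more)
Orwell - Juniper - Maris - Easton - Alder - Larch - Ash - Orwell: 9+7+6+10+22+9+5 = 68  ← best
The minimum is 68.
One optimal route: Orwell → Juniper → Maris → Easton → Alder → Larch → Ash → Orwell (or its reverse).

Shortest round trip = 68 min.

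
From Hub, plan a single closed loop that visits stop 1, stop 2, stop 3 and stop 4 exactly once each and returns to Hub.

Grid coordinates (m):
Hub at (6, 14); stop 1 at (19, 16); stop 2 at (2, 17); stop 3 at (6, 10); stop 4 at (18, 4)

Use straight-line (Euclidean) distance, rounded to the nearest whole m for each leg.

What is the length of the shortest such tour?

With 4 stops there are 4!/2 = 12 distinct round trips (a route and its reverse cost the same).
Hub→stop 1→stop 2→stop 3→stop 4→Hub: 13+17+8+13+16 = 67
Hub→stop 1→stop 2→stop 4→stop 3→Hub: 13+17+21+13+4 = 68
Hub→stop 1→stop 3→stop 2→stop 4→Hub: 13+14+8+21+16 = 72
Hub→stop 1→stop 3→stop 4→stop 2→Hub: 13+14+13+21+5 = 66
Hub→stop 1→stop 4→stop 2→stop 3→Hub: 13+12+21+8+4 = 58
Hub→stop 1→stop 4→stop 3→stop 2→Hub: 13+12+13+8+5 = 51
Hub→stop 2→stop 1→stop 3→stop 4→Hub: 5+17+14+13+16 = 65
Hub→stop 2→stop 1→stop 4→stop 3→Hub: 5+17+12+13+4 = 51
Hub→stop 2→stop 3→stop 1→stop 4→Hub: 5+8+14+12+16 = 55
Hub→stop 2→stop 4→stop 1→stop 3→Hub: 5+21+12+14+4 = 56
Hub→stop 3→stop 1→stop 2→stop 4→Hub: 4+14+17+21+16 = 72
Hub→stop 3→stop 2→stop 1→stop 4→Hub: 4+8+17+12+16 = 57
The minimum is 51.
One optimal route: Hub → stop 1 → stop 4 → stop 3 → stop 2 → Hub (or its reverse).

51 m — the shortest possible round trip.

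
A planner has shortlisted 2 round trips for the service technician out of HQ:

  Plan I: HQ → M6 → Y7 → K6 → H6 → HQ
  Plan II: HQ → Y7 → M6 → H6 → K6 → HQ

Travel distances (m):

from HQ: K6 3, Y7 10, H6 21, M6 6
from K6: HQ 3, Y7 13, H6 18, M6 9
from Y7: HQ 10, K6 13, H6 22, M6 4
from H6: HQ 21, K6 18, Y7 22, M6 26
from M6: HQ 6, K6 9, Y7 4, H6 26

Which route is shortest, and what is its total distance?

Shortest is Plan II, total 61 m.

Plan I: 6 + 4 + 13 + 18 + 21 = 62
Plan II: 10 + 4 + 26 + 18 + 3 = 61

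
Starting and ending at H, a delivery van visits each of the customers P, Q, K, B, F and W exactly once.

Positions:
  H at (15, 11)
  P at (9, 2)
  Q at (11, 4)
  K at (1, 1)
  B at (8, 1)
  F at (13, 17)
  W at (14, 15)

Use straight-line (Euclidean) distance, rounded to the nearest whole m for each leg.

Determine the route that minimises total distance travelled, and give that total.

Minimum total distance: 45 m.

There are 360 distinct closed tours to check (reversals are equivalent).
H-P-Q-K-B-F-W-H: 11+3+10+7+17+2+4 = 54
H-P-Q-K-B-W-F-H: 11+3+10+7+15+2+6 = 54
H-P-Q-K-F-B-W-H: 11+3+10+20+17+15+4 = 80
H-P-Q-K-F-W-B-H: 11+3+10+20+2+15+12 = 73
H-P-Q-K-W-B-F-H: 11+3+10+19+15+17+6 = 81
H-P-Q-K-W-F-B-H: 11+3+10+19+2+17+12 = 74
H-P-Q-B-K-F-W-H: 11+3+4+7+20+2+4 = 51
H-P-Q-B-K-W-F-H: 11+3+4+7+19+2+6 = 52
… (352 more)
H-Q-P-B-K-F-W-H: 8+3+1+7+20+2+4 = 45  ← best
The minimum is 45.
One optimal route: H → Q → P → B → K → F → W → H (or its reverse).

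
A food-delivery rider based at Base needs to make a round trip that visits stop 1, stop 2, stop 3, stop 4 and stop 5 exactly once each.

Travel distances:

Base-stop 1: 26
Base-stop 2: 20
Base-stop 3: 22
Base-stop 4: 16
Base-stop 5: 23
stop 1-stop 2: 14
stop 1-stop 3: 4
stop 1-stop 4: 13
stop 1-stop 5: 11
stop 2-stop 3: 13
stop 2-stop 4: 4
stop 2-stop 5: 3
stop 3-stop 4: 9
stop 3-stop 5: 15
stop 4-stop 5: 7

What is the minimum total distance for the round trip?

Base-stop 1-stop 2-stop 3-stop 4-stop 5-Base: 26+14+13+9+7+23 = 92
Base-stop 1-stop 2-stop 3-stop 5-stop 4-Base: 26+14+13+15+7+16 = 91
Base-stop 1-stop 2-stop 4-stop 3-stop 5-Base: 26+14+4+9+15+23 = 91
Base-stop 1-stop 2-stop 4-stop 5-stop 3-Base: 26+14+4+7+15+22 = 88
Base-stop 1-stop 2-stop 5-stop 3-stop 4-Base: 26+14+3+15+9+16 = 83
Base-stop 1-stop 2-stop 5-stop 4-stop 3-Base: 26+14+3+7+9+22 = 81
Base-stop 1-stop 3-stop 2-stop 4-stop 5-Base: 26+4+13+4+7+23 = 77
Base-stop 1-stop 3-stop 2-stop 5-stop 4-Base: 26+4+13+3+7+16 = 69
Base-stop 1-stop 3-stop 4-stop 2-stop 5-Base: 26+4+9+4+3+23 = 69
Base-stop 1-stop 3-stop 4-stop 5-stop 2-Base: 26+4+9+7+3+20 = 69
Base-stop 1-stop 3-stop 5-stop 2-stop 4-Base: 26+4+15+3+4+16 = 68
Base-stop 1-stop 3-stop 5-stop 4-stop 2-Base: 26+4+15+7+4+20 = 76
Base-stop 1-stop 4-stop 2-stop 3-stop 5-Base: 26+13+4+13+15+23 = 94
Base-stop 1-stop 4-stop 2-stop 5-stop 3-Base: 26+13+4+3+15+22 = 83
… (46 more)
Base-stop 3-stop 1-stop 5-stop 2-stop 4-Base: 22+4+11+3+4+16 = 60  ← best
The minimum is 60.
One optimal route: Base → stop 3 → stop 1 → stop 5 → stop 2 → stop 4 → Base (or its reverse).

60 — the shortest possible round trip.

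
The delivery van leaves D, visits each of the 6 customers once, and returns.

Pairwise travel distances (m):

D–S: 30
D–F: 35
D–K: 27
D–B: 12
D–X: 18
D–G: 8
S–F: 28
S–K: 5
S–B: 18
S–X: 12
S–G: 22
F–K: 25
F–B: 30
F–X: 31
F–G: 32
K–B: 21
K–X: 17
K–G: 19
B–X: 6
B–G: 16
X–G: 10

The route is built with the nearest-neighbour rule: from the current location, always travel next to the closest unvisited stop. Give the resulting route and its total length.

D → [G:8 / B:12 / X:18 / K:27 / S:30 / F:35] → G (8)
G → [X:10 / B:16 / K:19 / S:22 / F:32] → X (10)
X → [B:6 / S:12 / K:17 / F:31] → B (6)
B → [S:18 / K:21 / F:30] → S (18)
S → [K:5 / F:28] → K (5)
K → [F:25] → F (25)
Return F→D: 35.
Total = 8 + 10 + 6 + 18 + 5 + 25 + 35 = 107.

Total distance 107 m via the nearest-neighbour route D → G → X → B → S → K → F → D.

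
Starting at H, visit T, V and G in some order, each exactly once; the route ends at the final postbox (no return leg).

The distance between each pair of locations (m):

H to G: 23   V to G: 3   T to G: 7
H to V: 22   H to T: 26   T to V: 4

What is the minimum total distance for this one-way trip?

There are 3! = 6 possible orderings.
H → T → V → G: 26+4+3 = 33
H → T → G → V: 26+7+3 = 36
H → V → T → G: 22+4+7 = 33
H → V → G → T: 22+3+7 = 32
H → G → T → V: 23+7+4 = 34
H → G → V → T: 23+3+4 = 30
The minimum is 30.
One shortest path: H → G → V → T.

30 m — the minimum one-way total.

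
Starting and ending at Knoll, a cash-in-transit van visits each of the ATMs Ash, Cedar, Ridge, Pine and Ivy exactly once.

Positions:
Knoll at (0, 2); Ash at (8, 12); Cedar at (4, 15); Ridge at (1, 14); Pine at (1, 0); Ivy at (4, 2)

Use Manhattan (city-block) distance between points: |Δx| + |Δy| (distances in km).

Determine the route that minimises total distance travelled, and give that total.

Minimum total distance: 46 km.

With 5 stops there are 5!/2 = 60 distinct round trips (a route and its reverse cost the same).
Knoll → Ash → Cedar → Ridge → Pine → Ivy → Knoll: 18+7+4+14+5+4 = 52
Knoll → Ash → Cedar → Ridge → Ivy → Pine → Knoll: 18+7+4+15+5+3 = 52
Knoll → Ash → Cedar → Pine → Ridge → Ivy → Knoll: 18+7+18+14+15+4 = 76
Knoll → Ash → Cedar → Pine → Ivy → Ridge → Knoll: 18+7+18+5+15+13 = 76
Knoll → Ash → Cedar → Ivy → Ridge → Pine → Knoll: 18+7+13+15+14+3 = 70
Knoll → Ash → Cedar → Ivy → Pine → Ridge → Knoll: 18+7+13+5+14+13 = 70
Knoll → Ash → Ridge → Cedar → Pine → Ivy → Knoll: 18+9+4+18+5+4 = 58
Knoll → Ash → Ridge → Cedar → Ivy → Pine → Knoll: 18+9+4+13+5+3 = 52
Knoll → Ash → Ridge → Pine → Cedar → Ivy → Knoll: 18+9+14+18+13+4 = 76
Knoll → Ash → Ridge → Pine → Ivy → Cedar → Knoll: 18+9+14+5+13+17 = 76
Knoll → Ash → Ridge → Ivy → Cedar → Pine → Knoll: 18+9+15+13+18+3 = 76
Knoll → Ash → Ridge → Ivy → Pine → Cedar → Knoll: 18+9+15+5+18+17 = 82
Knoll → Ash → Pine → Cedar → Ridge → Ivy → Knoll: 18+19+18+4+15+4 = 78
Knoll → Ash → Pine → Cedar → Ivy → Ridge → Knoll: 18+19+18+13+15+13 = 96
… (46 more)
Knoll → Ridge → Cedar → Ash → Ivy → Pine → Knoll: 13+4+7+14+5+3 = 46  ← best
The minimum is 46.
One optimal route: Knoll → Ridge → Cedar → Ash → Ivy → Pine → Knoll (or its reverse).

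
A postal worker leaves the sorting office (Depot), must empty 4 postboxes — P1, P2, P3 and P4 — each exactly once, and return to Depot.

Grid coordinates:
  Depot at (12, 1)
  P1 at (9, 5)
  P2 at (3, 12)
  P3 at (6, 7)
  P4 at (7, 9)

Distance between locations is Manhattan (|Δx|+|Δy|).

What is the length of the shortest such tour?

40 — the shortest possible round trip.

There are 12 distinct closed tours to check (reversals are equivalent).
Depot - P1 - P2 - P3 - P4 - Depot: 7+13+8+3+13 = 44
Depot - P1 - P2 - P4 - P3 - Depot: 7+13+7+3+12 = 42
Depot - P1 - P3 - P2 - P4 - Depot: 7+5+8+7+13 = 40
Depot - P1 - P3 - P4 - P2 - Depot: 7+5+3+7+20 = 42
Depot - P1 - P4 - P2 - P3 - Depot: 7+6+7+8+12 = 40
Depot - P1 - P4 - P3 - P2 - Depot: 7+6+3+8+20 = 44
Depot - P2 - P1 - P3 - P4 - Depot: 20+13+5+3+13 = 54
Depot - P2 - P1 - P4 - P3 - Depot: 20+13+6+3+12 = 54
Depot - P2 - P3 - P1 - P4 - Depot: 20+8+5+6+13 = 52
Depot - P2 - P4 - P1 - P3 - Depot: 20+7+6+5+12 = 50
Depot - P3 - P1 - P2 - P4 - Depot: 12+5+13+7+13 = 50
Depot - P3 - P2 - P1 - P4 - Depot: 12+8+13+6+13 = 52
The minimum is 40.
One optimal route: Depot → P1 → P3 → P2 → P4 → Depot (or its reverse).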